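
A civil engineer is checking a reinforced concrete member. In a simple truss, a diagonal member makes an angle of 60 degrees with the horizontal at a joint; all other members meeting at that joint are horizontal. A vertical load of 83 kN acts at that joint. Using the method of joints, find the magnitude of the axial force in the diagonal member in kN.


At the joint, only the diagonal has a vertical component, so vertical equilibrium gives:
F * sin(60) = 83
F = 83 / sin(60)
= 83 / 0.866025
= 95.84 kN

95.84 kN


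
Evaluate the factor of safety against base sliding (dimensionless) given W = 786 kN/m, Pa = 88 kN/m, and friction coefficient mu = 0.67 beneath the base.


Resisting force = mu * W = 0.67 * 786 = 526.62 kN/m
FOS = Resisting / Driving = 526.62 / 88
= 5.9843 (dimensionless)

5.9843 (dimensionless)


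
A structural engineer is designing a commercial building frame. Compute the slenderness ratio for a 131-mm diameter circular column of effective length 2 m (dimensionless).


Radius of gyration r = d / 4 = 131 / 4 = 32.75 mm
L_eff = 2000.0 mm
Slenderness ratio = L / r = 2000.0 / 32.75 = 61.07 (dimensionless)

61.07 (dimensionless)


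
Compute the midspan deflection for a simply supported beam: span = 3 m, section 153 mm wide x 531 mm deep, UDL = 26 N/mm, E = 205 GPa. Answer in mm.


I = 153 * 531^3 / 12 = 1908946460.25 mm^4
L = 3000.0 mm, w = 26 N/mm, E = 205000.0 MPa
delta = 5 * w * L^4 / (384 * E * I)
= 5 * 26 * 3000.0^4 / (384 * 205000.0 * 1908946460.25)
= 0.0701 mm

0.0701 mm


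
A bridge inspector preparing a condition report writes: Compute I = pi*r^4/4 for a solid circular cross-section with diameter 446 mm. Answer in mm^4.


r = d / 2 = 446 / 2 = 223.0 mm
I = pi * r^4 / 4 = pi * 223.0^4 / 4
= 1942268798.69 mm^4

1942268798.69 mm^4


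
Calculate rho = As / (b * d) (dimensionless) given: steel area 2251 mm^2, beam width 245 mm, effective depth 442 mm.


rho = As / (b * d)
= 2251 / (245 * 442)
= 2251 / 108290
= 0.020787 (dimensionless)

0.020787 (dimensionless)


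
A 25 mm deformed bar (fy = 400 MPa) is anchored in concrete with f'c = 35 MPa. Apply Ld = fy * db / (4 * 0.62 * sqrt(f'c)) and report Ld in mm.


Ld = (fy * db) / (4 * 0.62 * sqrt(f'c))
= (400 * 25) / (4 * 0.62 * sqrt(35))
= 10000 / 14.6719
= 681.58 mm

681.58 mm


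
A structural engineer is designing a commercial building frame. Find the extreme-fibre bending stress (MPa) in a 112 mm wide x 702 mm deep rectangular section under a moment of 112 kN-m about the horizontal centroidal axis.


I = b * h^3 / 12 = 112 * 702^3 / 12 = 3228851808.0 mm^4
y = h / 2 = 702 / 2 = 351.0 mm
M = 112 kN-m = 112000000.0 N-mm
sigma = M * y / I = 112000000.0 * 351.0 / 3228851808.0
= 12.18 MPa

12.18 MPa


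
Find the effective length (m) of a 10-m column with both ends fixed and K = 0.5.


L_eff = K * L
= 0.5 * 10
= 5.0 m

5.0 m


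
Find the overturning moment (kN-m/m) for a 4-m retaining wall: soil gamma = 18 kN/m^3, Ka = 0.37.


Pa = 0.5 * Ka * gamma * H^2
= 0.5 * 0.37 * 18 * 4^2
= 53.28 kN/m
Arm = H / 3 = 4 / 3 = 1.3333 m
Mo = Pa * arm = Pa * H / 3 = 53.28 * 4 / 3 = 71.04 kN-m/m

71.04 kN-m/m


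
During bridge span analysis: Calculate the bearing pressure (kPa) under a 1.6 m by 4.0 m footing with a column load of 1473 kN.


A = 1.6 * 4.0 = 6.4 m^2
q = P / A = 1473 / 6.4
= 230.1562 kPa

230.1562 kPa


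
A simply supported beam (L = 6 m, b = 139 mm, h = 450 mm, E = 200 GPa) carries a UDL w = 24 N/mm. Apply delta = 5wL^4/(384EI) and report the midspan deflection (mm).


I = 139 * 450^3 / 12 = 1055531250.0 mm^4
L = 6000.0 mm, w = 24 N/mm, E = 200000.0 MPa
delta = 5 * w * L^4 / (384 * E * I)
= 5 * 24 * 6000.0^4 / (384 * 200000.0 * 1055531250.0)
= 1.9185 mm

1.9185 mm


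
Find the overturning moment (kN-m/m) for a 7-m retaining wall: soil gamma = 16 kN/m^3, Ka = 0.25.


Pa = 0.5 * Ka * gamma * H^2
= 0.5 * 0.25 * 16 * 7^2
= 98.0 kN/m
Arm = H / 3 = 7 / 3 = 2.3333 m
Mo = Pa * arm = Pa * H / 3 = 98.0 * 7 / 3 = 228.6667 kN-m/m

228.6667 kN-m/m


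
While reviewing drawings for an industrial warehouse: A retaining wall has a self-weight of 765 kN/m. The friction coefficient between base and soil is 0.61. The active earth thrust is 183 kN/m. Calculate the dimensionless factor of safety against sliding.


Resisting force = mu * W = 0.61 * 765 = 466.65 kN/m
FOS = Resisting / Driving = 466.65 / 183
= 2.55 (dimensionless)

2.55 (dimensionless)


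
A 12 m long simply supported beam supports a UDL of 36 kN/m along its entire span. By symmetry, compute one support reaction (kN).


Total load = w * L = 36 * 12 = 432 kN
By symmetry, each reaction R = total / 2 = 432 / 2 = 216.0 kN

216.0 kN


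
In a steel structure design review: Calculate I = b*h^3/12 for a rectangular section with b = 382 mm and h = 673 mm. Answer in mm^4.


I = b * h^3 / 12
= 382 * 673^3 / 12
= 382 * 304821217 / 12
= 9703475407.83 mm^4

9703475407.83 mm^4


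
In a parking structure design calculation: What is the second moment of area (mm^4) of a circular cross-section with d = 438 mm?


r = d / 2 = 438 / 2 = 219.0 mm
I = pi * r^4 / 4 = pi * 219.0^4 / 4
= 1806618032.33 mm^4

1806618032.33 mm^4


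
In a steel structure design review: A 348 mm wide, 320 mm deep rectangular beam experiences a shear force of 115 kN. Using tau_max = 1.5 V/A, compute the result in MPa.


A = b * h = 348 * 320 = 111360 mm^2
V = 115 kN = 115000.0 N
tau_max = 1.5 * V / A = 1.5 * 115000.0 / 111360
= 1.549 MPa

1.549 MPa


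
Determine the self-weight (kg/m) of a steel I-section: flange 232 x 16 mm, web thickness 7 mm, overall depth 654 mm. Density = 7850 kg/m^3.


A_flanges = 2 * 232 * 16 = 7424 mm^2
A_web = (654 - 2 * 16) * 7 = 4354 mm^2
A_total = 7424 + 4354 = 11778 mm^2 = 0.011778 m^2
Weight = rho * A = 7850 * 0.011778 = 92.4573 kg/m

92.4573 kg/m


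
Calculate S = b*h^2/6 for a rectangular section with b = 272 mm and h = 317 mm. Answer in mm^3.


S = b * h^2 / 6
= 272 * 317^2 / 6
= 272 * 100489 / 6
= 4555501.33 mm^3

4555501.33 mm^3


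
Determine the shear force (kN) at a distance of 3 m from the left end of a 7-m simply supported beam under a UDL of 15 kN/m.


R_A = w * L / 2 = 15 * 7 / 2 = 52.5 kN
V(x) = R_A - w * x = 52.5 - 15 * 3
= 7.5 kN

7.5 kN


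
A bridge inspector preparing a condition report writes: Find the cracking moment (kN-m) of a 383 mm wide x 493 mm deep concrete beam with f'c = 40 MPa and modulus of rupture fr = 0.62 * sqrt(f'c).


fr = 0.62 * sqrt(40) = 0.62 * 6.3246 = 3.9212 MPa
I = 383 * 493^3 / 12 = 3824355760.92 mm^4
y_t = 246.5 mm
M_cr = fr * I / y_t = 3.9212 * 3824355760.92 / 246.5 N-mm
= 60.8363 kN-m

60.8363 kN-m


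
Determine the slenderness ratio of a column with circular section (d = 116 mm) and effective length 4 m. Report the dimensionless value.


Radius of gyration r = d / 4 = 116 / 4 = 29.0 mm
L_eff = 4000.0 mm
Slenderness ratio = L / r = 4000.0 / 29.0 = 137.93 (dimensionless)

137.93 (dimensionless)


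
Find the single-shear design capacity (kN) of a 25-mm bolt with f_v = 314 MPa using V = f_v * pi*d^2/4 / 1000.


A = pi * d^2 / 4 = pi * 25^2 / 4 = 490.8739 mm^2
V = f_v * A / 1000 = 314 * 490.8739 / 1000
= 154.1344 kN

154.1344 kN


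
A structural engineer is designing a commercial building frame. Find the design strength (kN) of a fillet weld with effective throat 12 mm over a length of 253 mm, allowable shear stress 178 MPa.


Strength = throat * length * allowable stress
= 12 * 253 * 178 N
= 540408 N
= 540.41 kN

540.41 kN


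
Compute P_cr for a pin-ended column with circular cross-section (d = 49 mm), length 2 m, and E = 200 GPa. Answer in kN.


I = pi * d^4 / 64 = 282979.01 mm^4
L = 2000.0 mm
P_cr = pi^2 * E * I / L^2
= 9.8696 * 200000.0 * 282979.01 / 2000.0^2
= 139644.54 N = 139.6445 kN

139.6445 kN


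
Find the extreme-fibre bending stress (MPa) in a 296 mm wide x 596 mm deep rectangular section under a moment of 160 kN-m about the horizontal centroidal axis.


I = b * h^3 / 12 = 296 * 596^3 / 12 = 5222148821.33 mm^4
y = h / 2 = 596 / 2 = 298.0 mm
M = 160 kN-m = 160000000.0 N-mm
sigma = M * y / I = 160000000.0 * 298.0 / 5222148821.33
= 9.13 MPa

9.13 MPa


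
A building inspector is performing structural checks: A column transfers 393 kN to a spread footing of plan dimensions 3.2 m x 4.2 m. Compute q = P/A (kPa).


A = 3.2 * 4.2 = 13.44 m^2
q = P / A = 393 / 13.44
= 29.2411 kPa

29.2411 kPa


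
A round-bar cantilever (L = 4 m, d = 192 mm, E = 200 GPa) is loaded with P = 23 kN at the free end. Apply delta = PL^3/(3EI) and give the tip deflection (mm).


I = pi * d^4 / 64 = pi * 192^4 / 64 = 66707522.83 mm^4
L = 4000.0 mm, P = 23000.0 N, E = 200000.0 MPa
delta = P * L^3 / (3 * E * I)
= 23000.0 * 4000.0^3 / (3 * 200000.0 * 66707522.83)
= 36.7775 mm

36.7775 mm


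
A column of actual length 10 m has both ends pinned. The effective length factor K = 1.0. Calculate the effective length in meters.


L_eff = K * L
= 1.0 * 10
= 10.0 m

10.0 m


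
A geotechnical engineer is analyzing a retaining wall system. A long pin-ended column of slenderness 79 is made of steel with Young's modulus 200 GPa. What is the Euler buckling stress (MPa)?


sigma_cr = pi^2 * E / lambda^2
= 9.8696 * 200000.0 / 79^2
= 9.8696 * 200000.0 / 6241
= 316.2828 MPa

316.2828 MPa


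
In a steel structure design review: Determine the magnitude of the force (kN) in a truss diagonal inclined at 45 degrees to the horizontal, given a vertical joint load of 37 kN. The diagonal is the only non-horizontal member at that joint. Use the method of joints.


At the joint, only the diagonal has a vertical component, so vertical equilibrium gives:
F * sin(45) = 37
F = 37 / sin(45)
= 37 / 0.707107
= 52.33 kN

52.33 kN


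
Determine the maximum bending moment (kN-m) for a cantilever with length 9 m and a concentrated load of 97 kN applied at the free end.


For a cantilever with a point load at the free end:
M_max = P * L = 97 * 9 = 873 kN-m

873 kN-m


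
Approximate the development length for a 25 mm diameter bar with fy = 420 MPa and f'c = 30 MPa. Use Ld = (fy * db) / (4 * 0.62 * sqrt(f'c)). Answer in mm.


Ld = (fy * db) / (4 * 0.62 * sqrt(f'c))
= (420 * 25) / (4 * 0.62 * sqrt(30))
= 10500 / 13.5835
= 773.0 mm

773.0 mm


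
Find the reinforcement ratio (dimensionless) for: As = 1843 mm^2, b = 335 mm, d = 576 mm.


rho = As / (b * d)
= 1843 / (335 * 576)
= 1843 / 192960
= 0.009551 (dimensionless)

0.009551 (dimensionless)


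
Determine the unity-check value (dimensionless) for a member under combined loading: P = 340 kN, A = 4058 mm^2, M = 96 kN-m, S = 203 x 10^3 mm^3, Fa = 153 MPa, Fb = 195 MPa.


f_a = P / A = 340000.0 / 4058 = 83.7851 MPa
f_b = M / S = 96000000.0 / 203000.0 = 472.9064 MPa
Ratio = f_a / Fa + f_b / Fb
= 83.7851 / 153 + 472.9064 / 195
= 2.9728 (dimensionless)

2.9728 (dimensionless)


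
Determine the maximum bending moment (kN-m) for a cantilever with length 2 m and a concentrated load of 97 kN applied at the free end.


For a cantilever with a point load at the free end:
M_max = P * L = 97 * 2 = 194 kN-m

194 kN-m


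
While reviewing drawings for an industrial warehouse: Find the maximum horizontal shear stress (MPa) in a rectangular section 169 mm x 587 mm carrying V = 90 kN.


A = b * h = 169 * 587 = 99203 mm^2
V = 90 kN = 90000.0 N
tau_max = 1.5 * V / A = 1.5 * 90000.0 / 99203
= 1.3608 MPa

1.3608 MPa


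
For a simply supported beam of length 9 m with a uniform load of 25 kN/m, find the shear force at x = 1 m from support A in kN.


R_A = w * L / 2 = 25 * 9 / 2 = 112.5 kN
V(x) = R_A - w * x = 112.5 - 25 * 1
= 87.5 kN

87.5 kN


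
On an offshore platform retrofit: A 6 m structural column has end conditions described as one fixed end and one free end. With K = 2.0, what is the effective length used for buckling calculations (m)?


L_eff = K * L
= 2.0 * 6
= 12.0 m

12.0 m


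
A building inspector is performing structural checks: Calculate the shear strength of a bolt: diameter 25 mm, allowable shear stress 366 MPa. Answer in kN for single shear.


A = pi * d^2 / 4 = pi * 25^2 / 4 = 490.8739 mm^2
V = f_v * A / 1000 = 366 * 490.8739 / 1000
= 179.6598 kN

179.6598 kN


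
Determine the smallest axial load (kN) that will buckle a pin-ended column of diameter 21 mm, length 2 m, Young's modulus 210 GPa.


I = pi * d^4 / 64 = 9546.56 mm^4
L = 2000.0 mm
P_cr = pi^2 * E * I / L^2
= 9.8696 * 210000.0 * 9546.56 / 2000.0^2
= 4946.59 N = 4.9466 kN

4.9466 kN


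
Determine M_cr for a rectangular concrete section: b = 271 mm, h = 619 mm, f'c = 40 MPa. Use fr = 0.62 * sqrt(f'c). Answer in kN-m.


fr = 0.62 * sqrt(40) = 0.62 * 6.3246 = 3.9212 MPa
I = 271 * 619^3 / 12 = 5356239549.08 mm^4
y_t = 309.5 mm
M_cr = fr * I / y_t = 3.9212 * 5356239549.08 / 309.5 N-mm
= 67.8611 kN-m

67.8611 kN-m


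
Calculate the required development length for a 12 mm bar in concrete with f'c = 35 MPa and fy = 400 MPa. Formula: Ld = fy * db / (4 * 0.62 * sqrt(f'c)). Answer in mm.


Ld = (fy * db) / (4 * 0.62 * sqrt(f'c))
= (400 * 12) / (4 * 0.62 * sqrt(35))
= 4800 / 14.6719
= 327.16 mm

327.16 mm


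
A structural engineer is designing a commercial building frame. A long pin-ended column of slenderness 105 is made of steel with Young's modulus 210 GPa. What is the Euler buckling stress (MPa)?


sigma_cr = pi^2 * E / lambda^2
= 9.8696 * 210000.0 / 105^2
= 9.8696 * 210000.0 / 11025
= 187.9925 MPa

187.9925 MPa


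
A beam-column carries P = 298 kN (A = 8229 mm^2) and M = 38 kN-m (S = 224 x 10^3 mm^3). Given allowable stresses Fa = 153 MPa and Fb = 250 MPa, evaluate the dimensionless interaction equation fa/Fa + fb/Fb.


f_a = P / A = 298000.0 / 8229 = 36.2134 MPa
f_b = M / S = 38000000.0 / 224000.0 = 169.6429 MPa
Ratio = f_a / Fa + f_b / Fb
= 36.2134 / 153 + 169.6429 / 250
= 0.9153 (dimensionless)

0.9153 (dimensionless)


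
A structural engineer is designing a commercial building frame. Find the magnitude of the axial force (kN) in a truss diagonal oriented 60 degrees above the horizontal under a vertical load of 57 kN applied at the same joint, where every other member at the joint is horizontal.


At the joint, only the diagonal has a vertical component, so vertical equilibrium gives:
F * sin(60) = 57
F = 57 / sin(60)
= 57 / 0.866025
= 65.82 kN

65.82 kN


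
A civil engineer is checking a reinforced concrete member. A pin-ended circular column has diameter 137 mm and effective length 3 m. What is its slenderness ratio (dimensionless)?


Radius of gyration r = d / 4 = 137 / 4 = 34.25 mm
L_eff = 3000.0 mm
Slenderness ratio = L / r = 3000.0 / 34.25 = 87.59 (dimensionless)

87.59 (dimensionless)


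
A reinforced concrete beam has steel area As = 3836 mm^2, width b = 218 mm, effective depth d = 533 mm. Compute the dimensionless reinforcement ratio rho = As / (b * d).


rho = As / (b * d)
= 3836 / (218 * 533)
= 3836 / 116194
= 0.033014 (dimensionless)

0.033014 (dimensionless)


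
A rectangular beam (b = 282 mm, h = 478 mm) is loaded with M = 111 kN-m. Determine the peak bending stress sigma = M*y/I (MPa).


I = b * h^3 / 12 = 282 * 478^3 / 12 = 2566560772.0 mm^4
y = h / 2 = 478 / 2 = 239.0 mm
M = 111 kN-m = 111000000.0 N-mm
sigma = M * y / I = 111000000.0 * 239.0 / 2566560772.0
= 10.34 MPa

10.34 MPa


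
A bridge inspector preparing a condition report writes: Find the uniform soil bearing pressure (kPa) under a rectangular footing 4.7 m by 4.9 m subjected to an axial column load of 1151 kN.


A = 4.7 * 4.9 = 23.03 m^2
q = P / A = 1151 / 23.03
= 49.9783 kPa

49.9783 kPa


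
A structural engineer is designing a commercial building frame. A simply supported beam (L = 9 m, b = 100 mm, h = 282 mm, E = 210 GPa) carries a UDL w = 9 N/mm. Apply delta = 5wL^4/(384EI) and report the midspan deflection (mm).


I = 100 * 282^3 / 12 = 186881400.0 mm^4
L = 9000.0 mm, w = 9 N/mm, E = 210000.0 MPa
delta = 5 * w * L^4 / (384 * E * I)
= 5 * 9 * 9000.0^4 / (384 * 210000.0 * 186881400.0)
= 19.5914 mm

19.5914 mm


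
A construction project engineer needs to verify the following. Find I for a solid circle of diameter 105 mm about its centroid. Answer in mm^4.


r = d / 2 = 105 / 2 = 52.5 mm
I = pi * r^4 / 4 = pi * 52.5^4 / 4
= 5966602.35 mm^4

5966602.35 mm^4


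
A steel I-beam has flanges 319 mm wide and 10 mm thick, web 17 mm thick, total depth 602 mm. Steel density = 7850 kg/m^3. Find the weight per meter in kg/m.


A_flanges = 2 * 319 * 10 = 6380 mm^2
A_web = (602 - 2 * 10) * 17 = 9894 mm^2
A_total = 6380 + 9894 = 16274 mm^2 = 0.016274 m^2
Weight = rho * A = 7850 * 0.016274 = 127.7509 kg/m

127.7509 kg/m


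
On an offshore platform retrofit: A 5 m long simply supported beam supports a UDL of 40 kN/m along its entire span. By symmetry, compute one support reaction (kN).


Total load = w * L = 40 * 5 = 200 kN
By symmetry, each reaction R = total / 2 = 200 / 2 = 100.0 kN

100.0 kN


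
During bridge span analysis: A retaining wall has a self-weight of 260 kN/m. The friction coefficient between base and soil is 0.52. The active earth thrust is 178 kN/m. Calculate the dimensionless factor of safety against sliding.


Resisting force = mu * W = 0.52 * 260 = 135.2 kN/m
FOS = Resisting / Driving = 135.2 / 178
= 0.7596 (dimensionless)

0.7596 (dimensionless)


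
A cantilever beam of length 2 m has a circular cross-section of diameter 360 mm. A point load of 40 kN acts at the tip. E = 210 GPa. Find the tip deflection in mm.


I = pi * d^4 / 64 = pi * 360^4 / 64 = 824479576.01 mm^4
L = 2000.0 mm, P = 40000.0 N, E = 210000.0 MPa
delta = P * L^3 / (3 * E * I)
= 40000.0 * 2000.0^3 / (3 * 210000.0 * 824479576.01)
= 0.6161 mm

0.6161 mm


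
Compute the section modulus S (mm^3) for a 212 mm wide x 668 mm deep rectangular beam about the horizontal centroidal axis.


S = b * h^2 / 6
= 212 * 668^2 / 6
= 212 * 446224 / 6
= 15766581.33 mm^3

15766581.33 mm^3


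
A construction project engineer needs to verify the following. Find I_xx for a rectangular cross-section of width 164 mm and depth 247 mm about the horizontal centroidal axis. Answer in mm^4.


I = b * h^3 / 12
= 164 * 247^3 / 12
= 164 * 15069223 / 12
= 205946047.67 mm^4

205946047.67 mm^4


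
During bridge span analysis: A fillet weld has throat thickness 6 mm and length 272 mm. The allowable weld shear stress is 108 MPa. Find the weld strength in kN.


Strength = throat * length * allowable stress
= 6 * 272 * 108 N
= 176256 N
= 176.26 kN

176.26 kN


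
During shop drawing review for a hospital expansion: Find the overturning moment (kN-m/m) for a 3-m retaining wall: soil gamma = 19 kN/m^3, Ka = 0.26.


Pa = 0.5 * Ka * gamma * H^2
= 0.5 * 0.26 * 19 * 3^2
= 22.23 kN/m
Arm = H / 3 = 3 / 3 = 1.0 m
Mo = Pa * arm = Pa * H / 3 = 22.23 * 3 / 3 = 22.23 kN-m/m

22.23 kN-m/m


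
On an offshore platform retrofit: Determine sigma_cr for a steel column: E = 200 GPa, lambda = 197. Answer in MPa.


sigma_cr = pi^2 * E / lambda^2
= 9.8696 * 200000.0 / 197^2
= 9.8696 * 200000.0 / 38809
= 50.8625 MPa

50.8625 MPa


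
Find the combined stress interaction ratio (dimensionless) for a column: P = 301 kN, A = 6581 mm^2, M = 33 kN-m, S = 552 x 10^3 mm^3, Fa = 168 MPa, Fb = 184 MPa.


f_a = P / A = 301000.0 / 6581 = 45.7377 MPa
f_b = M / S = 33000000.0 / 552000.0 = 59.7826 MPa
Ratio = f_a / Fa + f_b / Fb
= 45.7377 / 168 + 59.7826 / 184
= 0.5972 (dimensionless)

0.5972 (dimensionless)


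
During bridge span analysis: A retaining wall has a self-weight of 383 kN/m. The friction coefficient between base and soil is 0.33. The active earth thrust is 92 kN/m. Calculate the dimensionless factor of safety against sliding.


Resisting force = mu * W = 0.33 * 383 = 126.39 kN/m
FOS = Resisting / Driving = 126.39 / 92
= 1.3738 (dimensionless)

1.3738 (dimensionless)


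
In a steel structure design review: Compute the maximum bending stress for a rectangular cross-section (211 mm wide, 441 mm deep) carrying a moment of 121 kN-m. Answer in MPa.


I = b * h^3 / 12 = 211 * 441^3 / 12 = 1508054294.25 mm^4
y = h / 2 = 441 / 2 = 220.5 mm
M = 121 kN-m = 121000000.0 N-mm
sigma = M * y / I = 121000000.0 * 220.5 / 1508054294.25
= 17.69 MPa

17.69 MPa


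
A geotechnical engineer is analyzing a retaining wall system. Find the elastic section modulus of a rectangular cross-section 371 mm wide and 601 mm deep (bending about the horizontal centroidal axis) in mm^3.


S = b * h^2 / 6
= 371 * 601^2 / 6
= 371 * 361201 / 6
= 22334261.83 mm^3

22334261.83 mm^3


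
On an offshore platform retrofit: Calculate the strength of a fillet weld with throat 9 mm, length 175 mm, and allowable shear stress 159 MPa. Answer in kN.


Strength = throat * length * allowable stress
= 9 * 175 * 159 N
= 250425 N
= 250.43 kN

250.43 kN


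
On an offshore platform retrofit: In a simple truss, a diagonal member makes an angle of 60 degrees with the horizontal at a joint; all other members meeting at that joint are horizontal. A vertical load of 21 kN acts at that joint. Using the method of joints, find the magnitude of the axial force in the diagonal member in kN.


At the joint, only the diagonal has a vertical component, so vertical equilibrium gives:
F * sin(60) = 21
F = 21 / sin(60)
= 21 / 0.866025
= 24.25 kN

24.25 kN


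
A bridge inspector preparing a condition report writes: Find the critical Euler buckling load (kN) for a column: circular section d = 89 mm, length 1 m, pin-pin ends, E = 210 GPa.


I = pi * d^4 / 64 = 3079852.55 mm^4
L = 1000.0 mm
P_cr = pi^2 * E * I / L^2
= 9.8696 * 210000.0 * 3079852.55 / 1000.0^2
= 6383354.53 N = 6383.3545 kN

6383.3545 kN


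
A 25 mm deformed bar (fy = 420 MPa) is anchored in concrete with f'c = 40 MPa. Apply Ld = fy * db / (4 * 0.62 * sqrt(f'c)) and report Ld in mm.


Ld = (fy * db) / (4 * 0.62 * sqrt(f'c))
= (420 * 25) / (4 * 0.62 * sqrt(40))
= 10500 / 15.6849
= 669.43 mm

669.43 mm


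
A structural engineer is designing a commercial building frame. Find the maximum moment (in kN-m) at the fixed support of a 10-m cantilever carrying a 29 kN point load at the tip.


For a cantilever with a point load at the free end:
M_max = P * L = 29 * 10 = 290 kN-m

290 kN-m


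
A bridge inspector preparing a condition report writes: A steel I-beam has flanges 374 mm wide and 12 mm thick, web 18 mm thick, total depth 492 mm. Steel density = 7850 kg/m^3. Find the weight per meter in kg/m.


A_flanges = 2 * 374 * 12 = 8976 mm^2
A_web = (492 - 2 * 12) * 18 = 8424 mm^2
A_total = 8976 + 8424 = 17400 mm^2 = 0.017400 m^2
Weight = rho * A = 7850 * 0.017400 = 136.59 kg/m

136.59 kg/m


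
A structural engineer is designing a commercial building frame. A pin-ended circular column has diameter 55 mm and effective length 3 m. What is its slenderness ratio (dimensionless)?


Radius of gyration r = d / 4 = 55 / 4 = 13.75 mm
L_eff = 3000.0 mm
Slenderness ratio = L / r = 3000.0 / 13.75 = 218.18 (dimensionless)

218.18 (dimensionless)


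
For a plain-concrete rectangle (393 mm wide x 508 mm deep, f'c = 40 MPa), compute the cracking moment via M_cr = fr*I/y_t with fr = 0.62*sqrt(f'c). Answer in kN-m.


fr = 0.62 * sqrt(40) = 0.62 * 6.3246 = 3.9212 MPa
I = 393 * 508^3 / 12 = 4293410768.0 mm^4
y_t = 254.0 mm
M_cr = fr * I / y_t = 3.9212 * 4293410768.0 / 254.0 N-mm
= 66.2812 kN-m

66.2812 kN-m


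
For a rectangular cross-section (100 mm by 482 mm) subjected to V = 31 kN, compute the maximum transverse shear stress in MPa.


A = b * h = 100 * 482 = 48200 mm^2
V = 31 kN = 31000.0 N
tau_max = 1.5 * V / A = 1.5 * 31000.0 / 48200
= 0.9647 MPa

0.9647 MPa


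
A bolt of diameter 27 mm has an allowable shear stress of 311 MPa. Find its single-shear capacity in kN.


A = pi * d^2 / 4 = pi * 27^2 / 4 = 572.5553 mm^2
V = f_v * A / 1000 = 311 * 572.5553 / 1000
= 178.0647 kN

178.0647 kN


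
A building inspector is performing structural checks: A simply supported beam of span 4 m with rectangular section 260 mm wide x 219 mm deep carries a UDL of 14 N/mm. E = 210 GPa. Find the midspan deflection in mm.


I = 260 * 219^3 / 12 = 227574945.0 mm^4
L = 4000.0 mm, w = 14 N/mm, E = 210000.0 MPa
delta = 5 * w * L^4 / (384 * E * I)
= 5 * 14 * 4000.0^4 / (384 * 210000.0 * 227574945.0)
= 0.9765 mm

0.9765 mm


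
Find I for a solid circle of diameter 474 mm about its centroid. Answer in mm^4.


r = d / 2 = 474 / 2 = 237.0 mm
I = pi * r^4 / 4 = pi * 237.0^4 / 4
= 2477897088.61 mm^4

2477897088.61 mm^4


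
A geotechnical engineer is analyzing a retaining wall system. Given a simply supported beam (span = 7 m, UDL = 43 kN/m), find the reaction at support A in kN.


Total load = w * L = 43 * 7 = 301 kN
By symmetry, each reaction R = total / 2 = 301 / 2 = 150.5 kN

150.5 kN


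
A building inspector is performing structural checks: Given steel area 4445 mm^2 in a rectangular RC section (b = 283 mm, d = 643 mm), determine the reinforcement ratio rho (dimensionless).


rho = As / (b * d)
= 4445 / (283 * 643)
= 4445 / 181969
= 0.024427 (dimensionless)

0.024427 (dimensionless)


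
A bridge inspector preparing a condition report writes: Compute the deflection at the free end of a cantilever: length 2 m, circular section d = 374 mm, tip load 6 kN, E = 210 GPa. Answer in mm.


I = pi * d^4 / 64 = pi * 374^4 / 64 = 960409190.91 mm^4
L = 2000.0 mm, P = 6000.0 N, E = 210000.0 MPa
delta = P * L^3 / (3 * E * I)
= 6000.0 * 2000.0^3 / (3 * 210000.0 * 960409190.91)
= 0.0793 mm

0.0793 mm


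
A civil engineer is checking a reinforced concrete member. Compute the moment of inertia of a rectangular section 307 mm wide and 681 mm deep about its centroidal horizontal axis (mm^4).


I = b * h^3 / 12
= 307 * 681^3 / 12
= 307 * 315821241 / 12
= 8079760082.25 mm^4

8079760082.25 mm^4


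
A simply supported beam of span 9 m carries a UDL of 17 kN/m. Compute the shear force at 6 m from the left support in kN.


R_A = w * L / 2 = 17 * 9 / 2 = 76.5 kN
V(x) = R_A - w * x = 76.5 - 17 * 6
= -25.5 kN

-25.5 kN


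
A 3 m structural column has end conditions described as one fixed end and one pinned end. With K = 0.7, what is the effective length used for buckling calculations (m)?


L_eff = K * L
= 0.7 * 3
= 2.1 m

2.1 m


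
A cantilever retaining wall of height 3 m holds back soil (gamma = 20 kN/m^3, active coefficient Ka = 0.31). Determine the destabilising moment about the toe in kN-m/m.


Pa = 0.5 * Ka * gamma * H^2
= 0.5 * 0.31 * 20 * 3^2
= 27.9 kN/m
Arm = H / 3 = 3 / 3 = 1.0 m
Mo = Pa * arm = Pa * H / 3 = 27.9 * 3 / 3 = 27.9 kN-m/m

27.9 kN-m/m


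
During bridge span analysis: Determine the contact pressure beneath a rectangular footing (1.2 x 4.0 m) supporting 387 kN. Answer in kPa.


A = 1.2 * 4.0 = 4.8 m^2
q = P / A = 387 / 4.8
= 80.625 kPa

80.625 kPa


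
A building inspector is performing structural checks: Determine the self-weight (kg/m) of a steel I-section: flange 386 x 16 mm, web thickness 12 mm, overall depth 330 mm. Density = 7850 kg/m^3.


A_flanges = 2 * 386 * 16 = 12352 mm^2
A_web = (330 - 2 * 16) * 12 = 3576 mm^2
A_total = 12352 + 3576 = 15928 mm^2 = 0.015928 m^2
Weight = rho * A = 7850 * 0.015928 = 125.0348 kg/m

125.0348 kg/m


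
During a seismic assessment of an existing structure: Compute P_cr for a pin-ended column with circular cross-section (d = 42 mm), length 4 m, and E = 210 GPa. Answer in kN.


I = pi * d^4 / 64 = 152745.02 mm^4
L = 4000.0 mm
P_cr = pi^2 * E * I / L^2
= 9.8696 * 210000.0 * 152745.02 / 4000.0^2
= 19786.37 N = 19.7864 kN

19.7864 kN


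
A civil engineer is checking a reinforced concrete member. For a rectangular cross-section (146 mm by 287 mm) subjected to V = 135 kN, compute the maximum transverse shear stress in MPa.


A = b * h = 146 * 287 = 41902 mm^2
V = 135 kN = 135000.0 N
tau_max = 1.5 * V / A = 1.5 * 135000.0 / 41902
= 4.8327 MPa

4.8327 MPa


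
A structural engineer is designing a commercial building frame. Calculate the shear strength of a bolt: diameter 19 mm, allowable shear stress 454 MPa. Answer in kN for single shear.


A = pi * d^2 / 4 = pi * 19^2 / 4 = 283.5287 mm^2
V = f_v * A / 1000 = 454 * 283.5287 / 1000
= 128.722 kN

128.722 kN


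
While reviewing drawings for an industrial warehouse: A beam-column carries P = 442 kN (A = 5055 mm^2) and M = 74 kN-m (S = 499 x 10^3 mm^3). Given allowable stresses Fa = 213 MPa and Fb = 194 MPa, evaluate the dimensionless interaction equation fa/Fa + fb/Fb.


f_a = P / A = 442000.0 / 5055 = 87.4382 MPa
f_b = M / S = 74000000.0 / 499000.0 = 148.2966 MPa
Ratio = f_a / Fa + f_b / Fb
= 87.4382 / 213 + 148.2966 / 194
= 1.1749 (dimensionless)

1.1749 (dimensionless)


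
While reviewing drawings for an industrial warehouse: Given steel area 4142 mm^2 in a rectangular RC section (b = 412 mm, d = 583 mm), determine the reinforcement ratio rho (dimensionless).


rho = As / (b * d)
= 4142 / (412 * 583)
= 4142 / 240196
= 0.017244 (dimensionless)

0.017244 (dimensionless)


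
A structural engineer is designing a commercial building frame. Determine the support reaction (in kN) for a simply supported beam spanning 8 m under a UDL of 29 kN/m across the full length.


Total load = w * L = 29 * 8 = 232 kN
By symmetry, each reaction R = total / 2 = 232 / 2 = 116.0 kN

116.0 kN


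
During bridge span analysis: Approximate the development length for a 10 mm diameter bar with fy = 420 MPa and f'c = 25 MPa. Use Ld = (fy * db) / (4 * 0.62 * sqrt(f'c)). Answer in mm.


Ld = (fy * db) / (4 * 0.62 * sqrt(f'c))
= (420 * 10) / (4 * 0.62 * sqrt(25))
= 4200 / 12.4
= 338.71 mm

338.71 mm


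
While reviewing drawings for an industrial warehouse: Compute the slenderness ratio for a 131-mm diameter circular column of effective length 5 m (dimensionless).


Radius of gyration r = d / 4 = 131 / 4 = 32.75 mm
L_eff = 5000.0 mm
Slenderness ratio = L / r = 5000.0 / 32.75 = 152.67 (dimensionless)

152.67 (dimensionless)


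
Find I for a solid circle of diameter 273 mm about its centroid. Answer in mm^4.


r = d / 2 = 273 / 2 = 136.5 mm
I = pi * r^4 / 4 = pi * 136.5^4 / 4
= 272659407.65 mm^4

272659407.65 mm^4


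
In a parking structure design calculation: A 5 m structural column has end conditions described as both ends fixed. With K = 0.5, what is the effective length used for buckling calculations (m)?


L_eff = K * L
= 0.5 * 5
= 2.5 m

2.5 m


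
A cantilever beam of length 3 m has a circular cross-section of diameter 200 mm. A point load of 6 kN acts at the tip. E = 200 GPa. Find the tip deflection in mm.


I = pi * d^4 / 64 = pi * 200^4 / 64 = 78539816.34 mm^4
L = 3000.0 mm, P = 6000.0 N, E = 200000.0 MPa
delta = P * L^3 / (3 * E * I)
= 6000.0 * 3000.0^3 / (3 * 200000.0 * 78539816.34)
= 3.4377 mm

3.4377 mm


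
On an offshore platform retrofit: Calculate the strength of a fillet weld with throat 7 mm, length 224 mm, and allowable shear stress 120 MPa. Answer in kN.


Strength = throat * length * allowable stress
= 7 * 224 * 120 N
= 188160 N
= 188.16 kN

188.16 kN


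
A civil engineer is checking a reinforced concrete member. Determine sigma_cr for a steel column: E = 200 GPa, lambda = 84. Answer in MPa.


sigma_cr = pi^2 * E / lambda^2
= 9.8696 * 200000.0 / 84^2
= 9.8696 * 200000.0 / 7056
= 279.7507 MPa

279.7507 MPa


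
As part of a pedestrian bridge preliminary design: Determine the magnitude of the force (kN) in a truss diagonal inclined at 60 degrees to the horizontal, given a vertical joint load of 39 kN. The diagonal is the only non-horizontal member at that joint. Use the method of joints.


At the joint, only the diagonal has a vertical component, so vertical equilibrium gives:
F * sin(60) = 39
F = 39 / sin(60)
= 39 / 0.866025
= 45.03 kN

45.03 kN


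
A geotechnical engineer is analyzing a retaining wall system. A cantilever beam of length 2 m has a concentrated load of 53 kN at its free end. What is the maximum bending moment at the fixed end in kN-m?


For a cantilever with a point load at the free end:
M_max = P * L = 53 * 2 = 106 kN-m

106 kN-m


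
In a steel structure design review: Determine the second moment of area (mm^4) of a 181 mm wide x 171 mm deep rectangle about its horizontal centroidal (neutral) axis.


I = b * h^3 / 12
= 181 * 171^3 / 12
= 181 * 5000211 / 12
= 75419849.25 mm^4

75419849.25 mm^4


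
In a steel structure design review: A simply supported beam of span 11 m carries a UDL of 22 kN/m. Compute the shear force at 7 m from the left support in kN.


R_A = w * L / 2 = 22 * 11 / 2 = 121.0 kN
V(x) = R_A - w * x = 121.0 - 22 * 7
= -33.0 kN

-33.0 kN


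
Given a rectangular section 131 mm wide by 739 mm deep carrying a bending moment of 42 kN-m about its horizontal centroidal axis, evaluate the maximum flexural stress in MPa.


I = b * h^3 / 12 = 131 * 739^3 / 12 = 4405785657.42 mm^4
y = h / 2 = 739 / 2 = 369.5 mm
M = 42 kN-m = 42000000.0 N-mm
sigma = M * y / I = 42000000.0 * 369.5 / 4405785657.42
= 3.52 MPa

3.52 MPa


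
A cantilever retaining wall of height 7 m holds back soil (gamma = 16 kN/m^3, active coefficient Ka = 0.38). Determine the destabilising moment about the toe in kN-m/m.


Pa = 0.5 * Ka * gamma * H^2
= 0.5 * 0.38 * 16 * 7^2
= 148.96 kN/m
Arm = H / 3 = 7 / 3 = 2.3333 m
Mo = Pa * arm = Pa * H / 3 = 148.96 * 7 / 3 = 347.5733 kN-m/m

347.5733 kN-m/m


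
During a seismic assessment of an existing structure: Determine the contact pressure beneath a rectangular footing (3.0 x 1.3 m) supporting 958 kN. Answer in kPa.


A = 3.0 * 1.3 = 3.9 m^2
q = P / A = 958 / 3.9
= 245.641 kPa

245.641 kPa


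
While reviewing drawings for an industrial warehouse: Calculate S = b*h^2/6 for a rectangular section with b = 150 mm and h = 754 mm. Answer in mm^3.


S = b * h^2 / 6
= 150 * 754^2 / 6
= 150 * 568516 / 6
= 14212900.0 mm^3

14212900.0 mm^3


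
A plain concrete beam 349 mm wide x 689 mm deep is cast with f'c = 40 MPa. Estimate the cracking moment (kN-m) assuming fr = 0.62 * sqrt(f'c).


fr = 0.62 * sqrt(40) = 0.62 * 6.3246 = 3.9212 MPa
I = 349 * 689^3 / 12 = 9512657198.42 mm^4
y_t = 344.5 mm
M_cr = fr * I / y_t = 3.9212 * 9512657198.42 / 344.5 N-mm
= 108.2765 kN-m

108.2765 kN-m


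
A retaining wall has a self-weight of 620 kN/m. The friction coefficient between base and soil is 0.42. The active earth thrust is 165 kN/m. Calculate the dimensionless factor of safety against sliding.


Resisting force = mu * W = 0.42 * 620 = 260.4 kN/m
FOS = Resisting / Driving = 260.4 / 165
= 1.5782 (dimensionless)

1.5782 (dimensionless)


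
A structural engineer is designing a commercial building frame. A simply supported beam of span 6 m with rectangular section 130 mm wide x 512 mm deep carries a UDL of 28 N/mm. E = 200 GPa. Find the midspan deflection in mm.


I = 130 * 512^3 / 12 = 1454025386.67 mm^4
L = 6000.0 mm, w = 28 N/mm, E = 200000.0 MPa
delta = 5 * w * L^4 / (384 * E * I)
= 5 * 28 * 6000.0^4 / (384 * 200000.0 * 1454025386.67)
= 1.6248 mm

1.6248 mm


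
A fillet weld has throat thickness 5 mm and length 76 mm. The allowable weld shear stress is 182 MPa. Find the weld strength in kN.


Strength = throat * length * allowable stress
= 5 * 76 * 182 N
= 69160 N
= 69.16 kN

69.16 kN


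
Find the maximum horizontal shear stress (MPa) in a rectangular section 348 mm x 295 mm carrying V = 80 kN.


A = b * h = 348 * 295 = 102660 mm^2
V = 80 kN = 80000.0 N
tau_max = 1.5 * V / A = 1.5 * 80000.0 / 102660
= 1.1689 MPa

1.1689 MPa


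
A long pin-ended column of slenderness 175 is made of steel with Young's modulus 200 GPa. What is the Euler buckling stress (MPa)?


sigma_cr = pi^2 * E / lambda^2
= 9.8696 * 200000.0 / 175^2
= 9.8696 * 200000.0 / 30625
= 64.4546 MPa

64.4546 MPa


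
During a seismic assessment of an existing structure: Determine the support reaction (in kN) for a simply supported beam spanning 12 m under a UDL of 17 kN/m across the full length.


Total load = w * L = 17 * 12 = 204 kN
By symmetry, each reaction R = total / 2 = 204 / 2 = 102.0 kN

102.0 kN


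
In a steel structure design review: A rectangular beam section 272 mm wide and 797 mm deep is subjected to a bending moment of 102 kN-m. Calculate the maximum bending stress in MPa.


I = b * h^3 / 12 = 272 * 797^3 / 12 = 11475262321.33 mm^4
y = h / 2 = 797 / 2 = 398.5 mm
M = 102 kN-m = 102000000.0 N-mm
sigma = M * y / I = 102000000.0 * 398.5 / 11475262321.33
= 3.54 MPa

3.54 MPa


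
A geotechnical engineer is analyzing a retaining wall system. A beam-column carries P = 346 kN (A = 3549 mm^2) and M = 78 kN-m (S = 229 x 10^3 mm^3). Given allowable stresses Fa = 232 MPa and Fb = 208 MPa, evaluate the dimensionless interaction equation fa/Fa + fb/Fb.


f_a = P / A = 346000.0 / 3549 = 97.4923 MPa
f_b = M / S = 78000000.0 / 229000.0 = 340.6114 MPa
Ratio = f_a / Fa + f_b / Fb
= 97.4923 / 232 + 340.6114 / 208
= 2.0578 (dimensionless)

2.0578 (dimensionless)


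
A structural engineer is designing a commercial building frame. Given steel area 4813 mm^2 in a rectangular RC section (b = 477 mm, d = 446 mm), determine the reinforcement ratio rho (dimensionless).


rho = As / (b * d)
= 4813 / (477 * 446)
= 4813 / 212742
= 0.022624 (dimensionless)

0.022624 (dimensionless)


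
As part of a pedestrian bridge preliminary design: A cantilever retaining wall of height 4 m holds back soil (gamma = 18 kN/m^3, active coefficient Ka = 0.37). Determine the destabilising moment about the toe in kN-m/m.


Pa = 0.5 * Ka * gamma * H^2
= 0.5 * 0.37 * 18 * 4^2
= 53.28 kN/m
Arm = H / 3 = 4 / 3 = 1.3333 m
Mo = Pa * arm = Pa * H / 3 = 53.28 * 4 / 3 = 71.04 kN-m/m

71.04 kN-m/m


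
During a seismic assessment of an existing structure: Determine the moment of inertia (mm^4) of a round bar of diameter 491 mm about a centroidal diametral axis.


r = d / 2 = 491 / 2 = 245.5 mm
I = pi * r^4 / 4 = pi * 245.5^4 / 4
= 2852961212.27 mm^4

2852961212.27 mm^4


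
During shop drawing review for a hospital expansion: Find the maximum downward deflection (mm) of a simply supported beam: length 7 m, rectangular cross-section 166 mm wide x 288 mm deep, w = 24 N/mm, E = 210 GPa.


I = 166 * 288^3 / 12 = 330448896.0 mm^4
L = 7000.0 mm, w = 24 N/mm, E = 210000.0 MPa
delta = 5 * w * L^4 / (384 * E * I)
= 5 * 24 * 7000.0^4 / (384 * 210000.0 * 330448896.0)
= 10.8123 mm

10.8123 mm


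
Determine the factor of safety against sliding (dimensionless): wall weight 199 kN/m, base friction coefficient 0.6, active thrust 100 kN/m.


Resisting force = mu * W = 0.6 * 199 = 119.4 kN/m
FOS = Resisting / Driving = 119.4 / 100
= 1.194 (dimensionless)

1.194 (dimensionless)


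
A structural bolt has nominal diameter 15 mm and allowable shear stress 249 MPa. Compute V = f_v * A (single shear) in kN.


A = pi * d^2 / 4 = pi * 15^2 / 4 = 176.7146 mm^2
V = f_v * A / 1000 = 249 * 176.7146 / 1000
= 44.0019 kN

44.0019 kN


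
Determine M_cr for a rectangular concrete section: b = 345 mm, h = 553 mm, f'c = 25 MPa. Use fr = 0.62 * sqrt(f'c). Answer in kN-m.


fr = 0.62 * sqrt(25) = 0.62 * 5.0 = 3.1 MPa
I = 345 * 553^3 / 12 = 4861980838.75 mm^4
y_t = 276.5 mm
M_cr = fr * I / y_t = 3.1 * 4861980838.75 / 276.5 N-mm
= 54.5105 kN-m

54.5105 kN-m


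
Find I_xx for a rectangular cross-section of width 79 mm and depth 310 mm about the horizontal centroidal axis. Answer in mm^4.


I = b * h^3 / 12
= 79 * 310^3 / 12
= 79 * 29791000 / 12
= 196124083.33 mm^4

196124083.33 mm^4


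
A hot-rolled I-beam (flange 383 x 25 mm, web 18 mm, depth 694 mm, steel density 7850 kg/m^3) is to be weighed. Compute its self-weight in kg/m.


A_flanges = 2 * 383 * 25 = 19150 mm^2
A_web = (694 - 2 * 25) * 18 = 11592 mm^2
A_total = 19150 + 11592 = 30742 mm^2 = 0.030742 m^2
Weight = rho * A = 7850 * 0.030742 = 241.3247 kg/m

241.3247 kg/m


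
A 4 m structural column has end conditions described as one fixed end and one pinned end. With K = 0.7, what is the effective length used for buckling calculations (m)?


L_eff = K * L
= 0.7 * 4
= 2.8 m

2.8 m
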